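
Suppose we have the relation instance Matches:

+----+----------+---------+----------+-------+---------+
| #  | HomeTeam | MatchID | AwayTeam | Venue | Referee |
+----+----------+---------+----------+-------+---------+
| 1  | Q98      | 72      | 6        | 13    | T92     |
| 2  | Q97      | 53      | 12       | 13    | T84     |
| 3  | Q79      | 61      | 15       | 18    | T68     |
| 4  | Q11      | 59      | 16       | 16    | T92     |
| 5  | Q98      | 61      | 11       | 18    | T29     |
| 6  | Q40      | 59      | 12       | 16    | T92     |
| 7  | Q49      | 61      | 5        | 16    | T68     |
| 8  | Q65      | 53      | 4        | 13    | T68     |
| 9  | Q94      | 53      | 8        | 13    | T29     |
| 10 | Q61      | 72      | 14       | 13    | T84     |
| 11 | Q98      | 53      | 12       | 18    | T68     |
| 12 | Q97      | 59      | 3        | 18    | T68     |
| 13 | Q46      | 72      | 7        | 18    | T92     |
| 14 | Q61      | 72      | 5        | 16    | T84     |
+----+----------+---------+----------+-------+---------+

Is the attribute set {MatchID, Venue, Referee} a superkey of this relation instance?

Rows 4 and 6 have the same {MatchID, Venue, Referee} value (MatchID=59, Venue=16, Referee=T92) but are distinct tuples, so {MatchID, Venue, Referee} does not determine every attribute — not a superkey.

No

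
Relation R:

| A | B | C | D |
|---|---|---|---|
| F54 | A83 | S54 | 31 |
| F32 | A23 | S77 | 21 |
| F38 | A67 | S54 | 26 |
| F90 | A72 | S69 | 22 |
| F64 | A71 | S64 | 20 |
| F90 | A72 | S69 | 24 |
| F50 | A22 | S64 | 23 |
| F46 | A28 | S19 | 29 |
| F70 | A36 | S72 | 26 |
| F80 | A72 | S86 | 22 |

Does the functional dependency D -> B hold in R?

No

D=31: 1 row → B = A83 ✓
D=21: 1 row → B = A23 ✓
D=26: 2 rows → B takes values {A67, A36} — violation
D=22: 2 rows → B = A72, A72 ✓
D=20: 1 row → B = A71 ✓
D=24: 1 row → B = A72 ✓
D=23: 1 row → B = A22 ✓
D=29: 1 row → B = A28 ✓
Two rows agree on D but differ on B, so D -> B does not hold.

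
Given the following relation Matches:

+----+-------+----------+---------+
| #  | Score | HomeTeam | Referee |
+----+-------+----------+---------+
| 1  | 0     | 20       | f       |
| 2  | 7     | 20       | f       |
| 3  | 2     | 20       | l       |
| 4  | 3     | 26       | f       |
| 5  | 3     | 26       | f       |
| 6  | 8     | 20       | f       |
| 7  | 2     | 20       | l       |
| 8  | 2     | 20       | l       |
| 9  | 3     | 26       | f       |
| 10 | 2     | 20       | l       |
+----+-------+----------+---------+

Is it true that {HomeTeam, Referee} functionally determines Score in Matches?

(HomeTeam=20, Referee=f): rows 1, 2, 6 → Score takes values {0, 7, 8} — violation
(HomeTeam=20, Referee=l): rows 3, 7, 8, 10 → Score = 2, 2, 2, 2 ✓
(HomeTeam=26, Referee=f): rows 4, 5, 9 → Score = 3, 3, 3 ✓
Two rows agree on {HomeTeam, Referee} but differ on Score, so {HomeTeam, Referee} → Score does not hold.

No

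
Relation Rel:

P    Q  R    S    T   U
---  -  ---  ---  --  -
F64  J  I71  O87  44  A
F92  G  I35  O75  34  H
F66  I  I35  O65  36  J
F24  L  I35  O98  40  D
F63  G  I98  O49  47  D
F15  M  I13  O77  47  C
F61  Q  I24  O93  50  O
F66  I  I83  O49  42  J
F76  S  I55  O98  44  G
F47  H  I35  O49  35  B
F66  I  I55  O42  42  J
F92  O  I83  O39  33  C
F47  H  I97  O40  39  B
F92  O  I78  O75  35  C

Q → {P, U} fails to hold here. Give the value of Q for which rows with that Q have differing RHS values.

Q=J: 1 row → {P,U} = (F64, A) ✓
Q=G: 2 rows → {P,U} takes values {(F92, H), (F63, D)} — violation
Q=I: 3 rows → {P,U} = (F66, J), (F66, J), (F66, J) ✓
Q=L: 1 row → {P,U} = (F24, D) ✓
Q=M: 1 row → {P,U} = (F15, C) ✓
Q=Q: 1 row → {P,U} = (F61, O) ✓
Q=S: 1 row → {P,U} = (F76, G) ✓
Q=H: 2 rows → {P,U} = (F47, B), (F47, B) ✓
Q=O: 2 rows → {P,U} = (F92, C), (F92, C) ✓
The only Q value with inconsistent RHS is Q=G.

G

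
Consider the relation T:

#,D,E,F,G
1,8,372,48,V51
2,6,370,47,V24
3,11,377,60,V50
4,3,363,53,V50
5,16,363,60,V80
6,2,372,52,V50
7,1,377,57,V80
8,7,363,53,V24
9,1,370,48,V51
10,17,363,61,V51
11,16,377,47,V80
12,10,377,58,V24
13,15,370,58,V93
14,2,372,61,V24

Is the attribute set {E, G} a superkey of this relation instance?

No

Rows 7 and 11 have the same {E, G} value (E=377, G=V80) but are distinct tuples, so {E, G} does not determine every attribute — not a superkey.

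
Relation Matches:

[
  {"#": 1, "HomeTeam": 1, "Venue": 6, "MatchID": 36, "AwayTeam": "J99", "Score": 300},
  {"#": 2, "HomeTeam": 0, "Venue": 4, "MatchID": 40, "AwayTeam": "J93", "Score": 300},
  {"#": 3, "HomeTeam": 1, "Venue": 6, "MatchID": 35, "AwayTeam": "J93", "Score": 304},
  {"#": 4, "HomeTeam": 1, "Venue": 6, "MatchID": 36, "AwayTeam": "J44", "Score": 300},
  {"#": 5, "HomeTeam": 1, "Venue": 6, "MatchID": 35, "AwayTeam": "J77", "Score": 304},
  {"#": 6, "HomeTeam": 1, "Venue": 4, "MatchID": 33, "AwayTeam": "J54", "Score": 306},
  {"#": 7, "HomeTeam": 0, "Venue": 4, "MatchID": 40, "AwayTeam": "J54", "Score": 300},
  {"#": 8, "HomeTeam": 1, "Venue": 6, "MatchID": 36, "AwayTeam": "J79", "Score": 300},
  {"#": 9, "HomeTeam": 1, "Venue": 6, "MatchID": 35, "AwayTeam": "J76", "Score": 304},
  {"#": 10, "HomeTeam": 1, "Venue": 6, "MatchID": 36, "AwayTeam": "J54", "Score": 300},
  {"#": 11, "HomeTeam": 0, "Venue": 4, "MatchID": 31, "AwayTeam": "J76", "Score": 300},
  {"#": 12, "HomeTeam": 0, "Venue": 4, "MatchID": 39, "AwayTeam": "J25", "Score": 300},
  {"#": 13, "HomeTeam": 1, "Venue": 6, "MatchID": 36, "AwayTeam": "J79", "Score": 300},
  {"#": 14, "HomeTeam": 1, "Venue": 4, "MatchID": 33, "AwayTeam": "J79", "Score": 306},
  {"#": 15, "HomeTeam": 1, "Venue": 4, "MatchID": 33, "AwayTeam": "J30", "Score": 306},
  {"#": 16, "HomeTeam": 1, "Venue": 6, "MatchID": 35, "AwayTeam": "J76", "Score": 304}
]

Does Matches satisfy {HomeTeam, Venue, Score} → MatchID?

No

(HomeTeam=1, Venue=6, Score=300): rows 1, 4, 8, 10, 13 → MatchID = 36, 36, 36, 36, 36 ✓
(HomeTeam=0, Venue=4, Score=300): rows 2, 7, 11, 12 → MatchID takes values {40, 31, 39} — violation
(HomeTeam=1, Venue=6, Score=304): rows 3, 5, 9, 16 → MatchID = 35, 35, 35, 35 ✓
(HomeTeam=1, Venue=4, Score=306): rows 6, 14, 15 → MatchID = 33, 33, 33 ✓
Two rows agree on {HomeTeam, Venue, Score} but differ on MatchID, so {HomeTeam, Venue, Score} → MatchID does not hold.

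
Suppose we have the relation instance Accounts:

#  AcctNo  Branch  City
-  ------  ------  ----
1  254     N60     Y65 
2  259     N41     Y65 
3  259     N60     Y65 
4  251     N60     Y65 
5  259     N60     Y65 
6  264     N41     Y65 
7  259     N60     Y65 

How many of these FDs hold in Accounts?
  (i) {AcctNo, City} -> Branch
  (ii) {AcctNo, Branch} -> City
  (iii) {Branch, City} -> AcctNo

(i) {AcctNo, City} -> Branch: (AcctNo=259, City=Y65): rows 2, 3, 5, 7 → Branch takes values {N41, N60} — violation — fails.
(ii) {AcctNo, Branch} -> City: every LHS value maps to a single RHS value — holds.
(iii) {Branch, City} -> AcctNo: (Branch=N60, City=Y65): rows 1, 3, 4, 5, 7 → AcctNo takes values {254, 259, 251} — violation; (Branch=N41, City=Y65): rows 2, 6 → AcctNo takes values {259, 264} — violation — fails.
1 of the 3 dependencies holds.

1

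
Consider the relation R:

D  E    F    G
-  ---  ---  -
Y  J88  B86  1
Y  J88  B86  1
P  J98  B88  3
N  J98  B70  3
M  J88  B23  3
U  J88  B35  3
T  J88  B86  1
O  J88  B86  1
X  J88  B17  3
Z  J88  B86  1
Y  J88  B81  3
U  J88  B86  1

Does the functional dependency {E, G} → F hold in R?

No

(E=J88, G=1): 6 rows → F = B86, B86, B86, B86, B86, B86 ✓
(E=J98, G=3): 2 rows → F takes values {B88, B70} — violation
(E=J88, G=3): 4 rows → F takes values {B23, B35, B17, B81} — violation
Two rows agree on {E, G} but differ on F, so {E, G} → F does not hold.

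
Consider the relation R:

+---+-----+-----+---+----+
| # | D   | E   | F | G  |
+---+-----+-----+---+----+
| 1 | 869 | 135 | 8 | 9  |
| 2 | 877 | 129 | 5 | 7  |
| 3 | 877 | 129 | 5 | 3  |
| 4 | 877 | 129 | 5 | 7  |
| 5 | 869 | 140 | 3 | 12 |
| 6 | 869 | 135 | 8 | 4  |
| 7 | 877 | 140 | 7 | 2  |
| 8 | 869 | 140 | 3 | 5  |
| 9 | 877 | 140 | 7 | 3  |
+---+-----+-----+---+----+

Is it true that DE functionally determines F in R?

Yes

(D=869, E=135): rows 1, 6 → F = 8, 8 ✓
(D=877, E=129): rows 2, 3, 4 → F = 5, 5, 5 ✓
(D=869, E=140): rows 5, 8 → F = 3, 3 ✓
(D=877, E=140): rows 7, 9 → F = 7, 7 ✓
Every DE value is associated with a single F value, so DE -> F holds.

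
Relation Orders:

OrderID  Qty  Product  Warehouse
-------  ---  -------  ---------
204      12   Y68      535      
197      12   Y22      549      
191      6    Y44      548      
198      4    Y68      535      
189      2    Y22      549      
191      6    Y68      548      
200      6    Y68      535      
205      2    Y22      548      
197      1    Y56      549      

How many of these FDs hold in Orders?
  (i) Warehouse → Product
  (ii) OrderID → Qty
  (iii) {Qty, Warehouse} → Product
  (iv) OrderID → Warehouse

1

(i) Warehouse → Product: Warehouse=549: 3 rows → Product takes values {Y22, Y56} — violation; Warehouse=548: 3 rows → Product takes values {Y44, Y68, Y22} — violation — fails.
(ii) OrderID → Qty: OrderID=197: 2 rows → Qty takes values {12, 1} — violation — fails.
(iii) {Qty, Warehouse} → Product: (Qty=6, Warehouse=548): 2 rows → Product takes values {Y44, Y68} — violation — fails.
(iv) OrderID → Warehouse: every LHS value maps to a single RHS value — holds.
1 of the 4 dependencies holds.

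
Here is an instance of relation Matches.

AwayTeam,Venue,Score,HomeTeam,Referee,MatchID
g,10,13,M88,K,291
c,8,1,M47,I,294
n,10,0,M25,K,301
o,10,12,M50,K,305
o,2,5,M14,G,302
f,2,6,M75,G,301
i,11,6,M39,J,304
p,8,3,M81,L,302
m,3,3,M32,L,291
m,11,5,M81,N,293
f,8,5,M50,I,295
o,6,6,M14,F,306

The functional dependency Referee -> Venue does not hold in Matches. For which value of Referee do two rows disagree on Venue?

Referee=K: 3 rows → Venue = 10, 10, 10 ✓
Referee=I: 2 rows → Venue = 8, 8 ✓
Referee=G: 2 rows → Venue = 2, 2 ✓
Referee=J: 1 row → Venue = 11 ✓
Referee=L: 2 rows → Venue takes values {8, 3} — violation
Referee=N: 1 row → Venue = 11 ✓
Referee=F: 1 row → Venue = 6 ✓
The only Referee value with inconsistent Venue is Referee=L.

L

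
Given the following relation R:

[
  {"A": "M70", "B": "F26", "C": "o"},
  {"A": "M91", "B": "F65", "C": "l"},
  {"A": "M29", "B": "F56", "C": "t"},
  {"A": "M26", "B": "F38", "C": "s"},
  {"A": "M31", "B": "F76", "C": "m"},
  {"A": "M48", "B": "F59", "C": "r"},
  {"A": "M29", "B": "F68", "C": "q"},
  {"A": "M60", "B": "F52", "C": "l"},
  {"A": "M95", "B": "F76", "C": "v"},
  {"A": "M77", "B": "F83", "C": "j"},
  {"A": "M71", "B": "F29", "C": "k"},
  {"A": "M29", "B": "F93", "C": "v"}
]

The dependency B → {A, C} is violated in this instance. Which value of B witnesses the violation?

F76

B=F26: 1 row → {A,C} = (M70, o) ✓
B=F65: 1 row → {A,C} = (M91, l) ✓
B=F56: 1 row → {A,C} = (M29, t) ✓
B=F38: 1 row → {A,C} = (M26, s) ✓
B=F76: 2 rows → {A,C} takes values {(M31, m), (M95, v)} — violation
B=F59: 1 row → {A,C} = (M48, r) ✓
B=F68: 1 row → {A,C} = (M29, q) ✓
B=F52: 1 row → {A,C} = (M60, l) ✓
B=F83: 1 row → {A,C} = (M77, j) ✓
B=F29: 1 row → {A,C} = (M71, k) ✓
B=F93: 1 row → {A,C} = (M29, v) ✓
The only B value with inconsistent RHS is B=F76.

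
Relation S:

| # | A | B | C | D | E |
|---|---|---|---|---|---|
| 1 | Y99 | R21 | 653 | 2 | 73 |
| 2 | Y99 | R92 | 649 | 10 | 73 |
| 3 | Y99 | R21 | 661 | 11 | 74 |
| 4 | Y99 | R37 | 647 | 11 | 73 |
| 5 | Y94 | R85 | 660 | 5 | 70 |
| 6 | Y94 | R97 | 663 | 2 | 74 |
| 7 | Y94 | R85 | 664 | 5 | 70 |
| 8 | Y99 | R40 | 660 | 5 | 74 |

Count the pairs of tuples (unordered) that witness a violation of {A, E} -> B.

(A=Y99, E=73): violating pairs (1,2), (1,4), (2,4) — 3 pairs.
(A=Y99, E=74): violating pairs (3,8) — 1 pair.
(A=Y94, E=70): all 2 rows agree on B — 0 pairs.

4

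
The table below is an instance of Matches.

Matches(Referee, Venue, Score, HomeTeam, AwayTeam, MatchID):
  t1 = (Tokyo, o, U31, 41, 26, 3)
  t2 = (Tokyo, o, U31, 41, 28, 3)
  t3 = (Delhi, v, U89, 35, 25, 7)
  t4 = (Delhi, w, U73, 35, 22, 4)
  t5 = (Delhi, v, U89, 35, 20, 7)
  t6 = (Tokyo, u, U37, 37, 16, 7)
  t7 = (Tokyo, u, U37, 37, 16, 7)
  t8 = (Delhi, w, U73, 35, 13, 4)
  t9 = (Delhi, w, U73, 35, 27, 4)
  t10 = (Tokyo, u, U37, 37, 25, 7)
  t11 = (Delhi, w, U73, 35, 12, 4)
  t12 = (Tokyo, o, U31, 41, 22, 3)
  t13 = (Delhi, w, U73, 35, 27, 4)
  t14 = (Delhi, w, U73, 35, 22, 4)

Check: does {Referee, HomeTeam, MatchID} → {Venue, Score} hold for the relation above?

(Referee=Tokyo, HomeTeam=41, MatchID=3): rows 1, 2, 12 → {Venue,Score} = (o, U31), (o, U31), (o, U31) ✓
(Referee=Delhi, HomeTeam=35, MatchID=7): rows 3, 5 → {Venue,Score} = (v, U89), (v, U89) ✓
(Referee=Delhi, HomeTeam=35, MatchID=4): rows 4, 8, 9, 11, 13, 14 → {Venue,Score} = (w, U73), (w, U73), (w, U73), (w, U73), (w, U73), (w, U73) ✓
(Referee=Tokyo, HomeTeam=37, MatchID=7): rows 6, 7, 10 → {Venue,Score} = (u, U37), (u, U37), (u, U37) ✓
Every {Referee, HomeTeam, MatchID} value is associated with a single {Venue, Score} value, so {Referee, HomeTeam, MatchID} → {Venue, Score} holds.

Yes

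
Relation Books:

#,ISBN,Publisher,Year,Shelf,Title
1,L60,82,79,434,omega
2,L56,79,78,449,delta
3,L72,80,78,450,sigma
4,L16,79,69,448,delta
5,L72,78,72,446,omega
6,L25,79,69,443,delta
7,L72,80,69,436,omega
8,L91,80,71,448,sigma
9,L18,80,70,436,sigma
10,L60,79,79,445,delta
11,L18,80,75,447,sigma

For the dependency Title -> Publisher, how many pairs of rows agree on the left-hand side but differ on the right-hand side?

Title=omega: violating pairs (1,5), (1,7), (5,7) — 3 pairs.
Title=delta: all 4 rows agree on Publisher — 0 pairs.
Title=sigma: all 4 rows agree on Publisher — 0 pairs.

3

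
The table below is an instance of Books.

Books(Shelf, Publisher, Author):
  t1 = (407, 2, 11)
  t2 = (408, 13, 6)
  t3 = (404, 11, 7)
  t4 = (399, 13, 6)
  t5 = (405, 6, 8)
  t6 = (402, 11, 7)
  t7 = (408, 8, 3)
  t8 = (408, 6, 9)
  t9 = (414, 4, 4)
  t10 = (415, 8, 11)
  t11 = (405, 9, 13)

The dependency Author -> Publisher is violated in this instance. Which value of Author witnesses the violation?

Author=11: rows 1, 10 → Publisher takes values {2, 8} — violation
Author=6: rows 2, 4 → Publisher = 13, 13 ✓
Author=7: rows 3, 6 → Publisher = 11, 11 ✓
Author=8: row 5 → Publisher = 6 ✓
Author=3: row 7 → Publisher = 8 ✓
Author=9: row 8 → Publisher = 6 ✓
Author=4: row 9 → Publisher = 4 ✓
Author=13: row 11 → Publisher = 9 ✓
The only Author value with inconsistent Publisher is Author=11.

11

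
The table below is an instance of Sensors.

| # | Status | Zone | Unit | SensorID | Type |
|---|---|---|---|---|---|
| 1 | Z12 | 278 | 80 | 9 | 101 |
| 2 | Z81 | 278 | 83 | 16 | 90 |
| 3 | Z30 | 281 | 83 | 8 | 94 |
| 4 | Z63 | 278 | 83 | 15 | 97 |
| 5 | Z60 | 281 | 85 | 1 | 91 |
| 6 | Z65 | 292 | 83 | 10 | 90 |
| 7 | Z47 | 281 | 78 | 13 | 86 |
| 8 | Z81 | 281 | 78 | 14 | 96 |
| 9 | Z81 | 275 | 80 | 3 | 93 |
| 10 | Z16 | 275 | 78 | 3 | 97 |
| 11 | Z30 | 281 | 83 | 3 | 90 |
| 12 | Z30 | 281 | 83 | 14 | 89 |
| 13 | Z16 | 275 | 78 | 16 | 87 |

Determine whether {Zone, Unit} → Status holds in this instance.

No

(Zone=278, Unit=80): row 1 → Status = Z12 ✓
(Zone=278, Unit=83): rows 2, 4 → Status takes values {Z81, Z63} — violation
(Zone=281, Unit=83): rows 3, 11, 12 → Status = Z30, Z30, Z30 ✓
(Zone=281, Unit=85): row 5 → Status = Z60 ✓
(Zone=292, Unit=83): row 6 → Status = Z65 ✓
(Zone=281, Unit=78): rows 7, 8 → Status takes values {Z47, Z81} — violation
(Zone=275, Unit=80): row 9 → Status = Z81 ✓
(Zone=275, Unit=78): rows 10, 13 → Status = Z16, Z16 ✓
Two rows agree on {Zone, Unit} but differ on Status, so {Zone, Unit} → Status does not hold.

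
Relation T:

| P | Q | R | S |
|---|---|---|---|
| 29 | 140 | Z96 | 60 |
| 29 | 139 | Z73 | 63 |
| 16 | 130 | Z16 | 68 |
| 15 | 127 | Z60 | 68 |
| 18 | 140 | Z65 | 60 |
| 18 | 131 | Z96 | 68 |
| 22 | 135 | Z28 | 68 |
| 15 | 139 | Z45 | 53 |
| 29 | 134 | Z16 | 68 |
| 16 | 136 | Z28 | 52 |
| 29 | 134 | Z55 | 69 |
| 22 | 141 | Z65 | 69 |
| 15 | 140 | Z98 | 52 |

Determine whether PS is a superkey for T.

Yes

All 13 rows have distinct PS values, so PS → (all attributes) holds and PS is a superkey.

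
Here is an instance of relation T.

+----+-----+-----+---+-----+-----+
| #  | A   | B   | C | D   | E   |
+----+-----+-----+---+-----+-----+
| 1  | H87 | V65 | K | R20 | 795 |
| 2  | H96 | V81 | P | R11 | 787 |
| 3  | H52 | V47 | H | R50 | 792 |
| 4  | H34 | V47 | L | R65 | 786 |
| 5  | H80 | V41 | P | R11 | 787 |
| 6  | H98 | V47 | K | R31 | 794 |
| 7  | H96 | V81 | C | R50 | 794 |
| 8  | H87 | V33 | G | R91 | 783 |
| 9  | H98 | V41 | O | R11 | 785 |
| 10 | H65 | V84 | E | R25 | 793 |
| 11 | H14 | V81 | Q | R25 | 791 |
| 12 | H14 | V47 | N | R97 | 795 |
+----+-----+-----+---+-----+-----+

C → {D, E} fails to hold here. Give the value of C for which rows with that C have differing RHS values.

C=K: rows 1, 6 → {D,E} takes values {(R20, 795), (R31, 794)} — violation
C=P: rows 2, 5 → {D,E} = (R11, 787), (R11, 787) ✓
C=H: row 3 → {D,E} = (R50, 792) ✓
C=L: row 4 → {D,E} = (R65, 786) ✓
C=C: row 7 → {D,E} = (R50, 794) ✓
C=G: row 8 → {D,E} = (R91, 783) ✓
C=O: row 9 → {D,E} = (R11, 785) ✓
C=E: row 10 → {D,E} = (R25, 793) ✓
C=Q: row 11 → {D,E} = (R25, 791) ✓
C=N: row 12 → {D,E} = (R97, 795) ✓
The only C value with inconsistent RHS is C=K.

K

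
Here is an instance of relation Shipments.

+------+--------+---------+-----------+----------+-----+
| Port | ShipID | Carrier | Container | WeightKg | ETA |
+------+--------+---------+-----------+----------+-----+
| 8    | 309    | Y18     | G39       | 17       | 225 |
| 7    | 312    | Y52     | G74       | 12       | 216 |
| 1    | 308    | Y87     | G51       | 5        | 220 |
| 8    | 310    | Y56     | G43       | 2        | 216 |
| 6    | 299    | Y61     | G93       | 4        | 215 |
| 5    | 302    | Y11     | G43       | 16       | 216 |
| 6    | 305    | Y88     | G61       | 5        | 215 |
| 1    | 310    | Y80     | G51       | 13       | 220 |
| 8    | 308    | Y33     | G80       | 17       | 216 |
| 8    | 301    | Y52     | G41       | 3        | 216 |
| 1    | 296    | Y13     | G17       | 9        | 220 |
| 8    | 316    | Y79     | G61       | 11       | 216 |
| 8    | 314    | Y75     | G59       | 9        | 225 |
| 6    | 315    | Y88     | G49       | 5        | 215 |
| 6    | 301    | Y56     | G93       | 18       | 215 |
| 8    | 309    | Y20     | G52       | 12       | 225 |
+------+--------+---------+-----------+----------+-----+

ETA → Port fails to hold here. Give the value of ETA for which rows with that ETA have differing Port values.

ETA=225: 3 rows → Port = 8, 8, 8 ✓
ETA=216: 6 rows → Port takes values {7, 8, 5} — violation
ETA=220: 3 rows → Port = 1, 1, 1 ✓
ETA=215: 4 rows → Port = 6, 6, 6, 6 ✓
The only ETA value with inconsistent Port is ETA=216.

216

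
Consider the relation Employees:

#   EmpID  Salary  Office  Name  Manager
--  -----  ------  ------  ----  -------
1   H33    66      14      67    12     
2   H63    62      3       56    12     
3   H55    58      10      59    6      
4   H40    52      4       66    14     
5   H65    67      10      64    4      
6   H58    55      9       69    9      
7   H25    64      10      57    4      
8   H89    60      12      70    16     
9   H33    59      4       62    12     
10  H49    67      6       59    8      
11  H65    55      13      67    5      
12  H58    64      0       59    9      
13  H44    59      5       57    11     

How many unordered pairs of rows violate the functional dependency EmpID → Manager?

EmpID=H33: all 2 rows agree on Manager — 0 pairs.
EmpID=H65: violating pairs (5,11) — 1 pair.
EmpID=H58: all 2 rows agree on Manager — 0 pairs.

1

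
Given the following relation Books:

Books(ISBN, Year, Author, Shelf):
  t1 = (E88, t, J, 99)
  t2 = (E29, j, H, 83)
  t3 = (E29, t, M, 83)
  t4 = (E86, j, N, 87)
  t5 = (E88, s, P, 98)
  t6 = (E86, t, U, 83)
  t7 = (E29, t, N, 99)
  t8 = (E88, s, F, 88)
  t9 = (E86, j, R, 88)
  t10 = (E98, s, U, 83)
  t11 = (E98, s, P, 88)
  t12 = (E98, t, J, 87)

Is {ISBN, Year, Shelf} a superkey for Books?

Yes

All 12 rows have distinct {ISBN, Year, Shelf} values, so {ISBN, Year, Shelf} → (all attributes) holds and {ISBN, Year, Shelf} is a superkey.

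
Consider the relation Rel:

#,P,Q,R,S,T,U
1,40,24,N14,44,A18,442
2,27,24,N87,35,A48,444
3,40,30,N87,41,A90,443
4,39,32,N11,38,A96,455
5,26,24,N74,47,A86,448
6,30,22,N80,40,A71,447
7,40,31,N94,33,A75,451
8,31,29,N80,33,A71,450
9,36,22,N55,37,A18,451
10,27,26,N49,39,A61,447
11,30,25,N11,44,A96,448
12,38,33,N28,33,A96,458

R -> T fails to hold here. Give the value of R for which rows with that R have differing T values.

N87

R=N14: row 1 → T = A18 ✓
R=N87: rows 2, 3 → T takes values {A48, A90} — violation
R=N11: rows 4, 11 → T = A96, A96 ✓
R=N74: row 5 → T = A86 ✓
R=N80: rows 6, 8 → T = A71, A71 ✓
R=N94: row 7 → T = A75 ✓
R=N55: row 9 → T = A18 ✓
R=N49: row 10 → T = A61 ✓
R=N28: row 12 → T = A96 ✓
The only R value with inconsistent T is R=N87.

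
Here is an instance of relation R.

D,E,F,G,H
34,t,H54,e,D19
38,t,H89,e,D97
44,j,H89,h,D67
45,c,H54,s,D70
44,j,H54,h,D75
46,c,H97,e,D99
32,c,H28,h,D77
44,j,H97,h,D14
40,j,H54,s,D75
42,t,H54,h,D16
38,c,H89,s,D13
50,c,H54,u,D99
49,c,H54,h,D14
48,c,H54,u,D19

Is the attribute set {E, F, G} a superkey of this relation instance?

No

Two distinct rows share (E=c, F=H54, G=u), so {E, F, G} does not determine every attribute — not a superkey.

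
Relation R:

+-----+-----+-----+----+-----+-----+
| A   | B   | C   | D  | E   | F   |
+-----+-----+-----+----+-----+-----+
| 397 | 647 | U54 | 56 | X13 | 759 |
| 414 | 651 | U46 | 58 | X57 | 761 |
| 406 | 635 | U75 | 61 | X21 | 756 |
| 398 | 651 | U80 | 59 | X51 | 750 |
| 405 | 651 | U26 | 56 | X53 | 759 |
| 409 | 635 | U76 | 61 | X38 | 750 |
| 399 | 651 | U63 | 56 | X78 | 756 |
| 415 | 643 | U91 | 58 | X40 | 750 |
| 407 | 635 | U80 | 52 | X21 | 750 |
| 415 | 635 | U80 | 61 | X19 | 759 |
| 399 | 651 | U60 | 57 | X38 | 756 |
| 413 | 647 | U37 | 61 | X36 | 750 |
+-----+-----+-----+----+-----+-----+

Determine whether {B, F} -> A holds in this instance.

No

(B=647, F=759): 1 row → A = 397 ✓
(B=651, F=761): 1 row → A = 414 ✓
(B=635, F=756): 1 row → A = 406 ✓
(B=651, F=750): 1 row → A = 398 ✓
(B=651, F=759): 1 row → A = 405 ✓
(B=635, F=750): 2 rows → A takes values {409, 407} — violation
(B=651, F=756): 2 rows → A = 399, 399 ✓
(B=643, F=750): 1 row → A = 415 ✓
(B=635, F=759): 1 row → A = 415 ✓
(B=647, F=750): 1 row → A = 413 ✓
Two rows agree on {B, F} but differ on A, so {B, F} -> A does not hold.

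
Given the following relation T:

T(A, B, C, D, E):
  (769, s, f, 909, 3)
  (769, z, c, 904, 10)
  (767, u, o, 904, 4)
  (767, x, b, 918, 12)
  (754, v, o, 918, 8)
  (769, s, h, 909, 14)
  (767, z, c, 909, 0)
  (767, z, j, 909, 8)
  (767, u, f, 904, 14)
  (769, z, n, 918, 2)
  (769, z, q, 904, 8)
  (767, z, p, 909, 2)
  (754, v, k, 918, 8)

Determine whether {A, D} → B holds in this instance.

(A=769, D=909): 2 rows → B = s, s ✓
(A=769, D=904): 2 rows → B = z, z ✓
(A=767, D=904): 2 rows → B = u, u ✓
(A=767, D=918): 1 row → B = x ✓
(A=754, D=918): 2 rows → B = v, v ✓
(A=767, D=909): 3 rows → B = z, z, z ✓
(A=769, D=918): 1 row → B = z ✓
Every {A, D} value is associated with a single B value, so {A, D} → B holds.

Yes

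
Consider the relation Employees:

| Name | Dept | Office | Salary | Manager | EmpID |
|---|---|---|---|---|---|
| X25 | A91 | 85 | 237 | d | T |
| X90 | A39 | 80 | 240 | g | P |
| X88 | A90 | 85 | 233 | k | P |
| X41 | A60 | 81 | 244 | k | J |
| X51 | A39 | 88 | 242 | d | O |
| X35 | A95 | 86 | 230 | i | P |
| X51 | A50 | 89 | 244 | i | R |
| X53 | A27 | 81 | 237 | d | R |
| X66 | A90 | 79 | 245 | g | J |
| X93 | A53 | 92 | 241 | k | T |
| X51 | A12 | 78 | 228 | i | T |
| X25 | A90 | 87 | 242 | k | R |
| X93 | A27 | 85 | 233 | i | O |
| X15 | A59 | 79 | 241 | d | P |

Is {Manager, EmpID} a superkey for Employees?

All 14 rows have distinct {Manager, EmpID} values, so {Manager, EmpID} → (all attributes) holds and {Manager, EmpID} is a superkey.

Yes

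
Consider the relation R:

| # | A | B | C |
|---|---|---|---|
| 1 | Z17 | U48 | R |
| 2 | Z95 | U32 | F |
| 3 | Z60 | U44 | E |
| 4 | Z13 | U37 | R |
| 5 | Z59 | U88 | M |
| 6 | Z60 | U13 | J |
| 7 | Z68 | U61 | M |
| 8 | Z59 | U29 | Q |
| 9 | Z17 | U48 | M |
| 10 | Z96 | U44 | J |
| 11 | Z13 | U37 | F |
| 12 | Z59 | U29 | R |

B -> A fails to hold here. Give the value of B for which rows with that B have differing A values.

U44

B=U48: rows 1, 9 → A = Z17, Z17 ✓
B=U32: row 2 → A = Z95 ✓
B=U44: rows 3, 10 → A takes values {Z60, Z96} — violation
B=U37: rows 4, 11 → A = Z13, Z13 ✓
B=U88: row 5 → A = Z59 ✓
B=U13: row 6 → A = Z60 ✓
B=U61: row 7 → A = Z68 ✓
B=U29: rows 8, 12 → A = Z59, Z59 ✓
The only B value with inconsistent A is B=U44.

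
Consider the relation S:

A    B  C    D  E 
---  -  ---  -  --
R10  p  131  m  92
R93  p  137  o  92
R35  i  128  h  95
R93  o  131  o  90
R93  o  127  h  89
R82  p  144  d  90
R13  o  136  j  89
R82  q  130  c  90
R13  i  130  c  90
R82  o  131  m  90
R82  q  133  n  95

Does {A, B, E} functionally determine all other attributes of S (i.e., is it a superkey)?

All 11 rows have distinct {A, B, E} values, so {A, B, E} → (all attributes) holds and {A, B, E} is a superkey.

Yes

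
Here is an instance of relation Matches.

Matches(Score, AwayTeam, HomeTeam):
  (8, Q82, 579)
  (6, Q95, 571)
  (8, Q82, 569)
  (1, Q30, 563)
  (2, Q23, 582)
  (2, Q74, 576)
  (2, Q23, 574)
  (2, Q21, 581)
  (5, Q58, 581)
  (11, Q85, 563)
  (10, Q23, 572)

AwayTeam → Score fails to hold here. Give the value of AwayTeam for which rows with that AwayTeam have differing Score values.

Q23

AwayTeam=Q82: 2 rows → Score = 8, 8 ✓
AwayTeam=Q95: 1 row → Score = 6 ✓
AwayTeam=Q30: 1 row → Score = 1 ✓
AwayTeam=Q23: 3 rows → Score takes values {2, 10} — violation
AwayTeam=Q74: 1 row → Score = 2 ✓
AwayTeam=Q21: 1 row → Score = 2 ✓
AwayTeam=Q58: 1 row → Score = 5 ✓
AwayTeam=Q85: 1 row → Score = 11 ✓
The only AwayTeam value with inconsistent Score is AwayTeam=Q23.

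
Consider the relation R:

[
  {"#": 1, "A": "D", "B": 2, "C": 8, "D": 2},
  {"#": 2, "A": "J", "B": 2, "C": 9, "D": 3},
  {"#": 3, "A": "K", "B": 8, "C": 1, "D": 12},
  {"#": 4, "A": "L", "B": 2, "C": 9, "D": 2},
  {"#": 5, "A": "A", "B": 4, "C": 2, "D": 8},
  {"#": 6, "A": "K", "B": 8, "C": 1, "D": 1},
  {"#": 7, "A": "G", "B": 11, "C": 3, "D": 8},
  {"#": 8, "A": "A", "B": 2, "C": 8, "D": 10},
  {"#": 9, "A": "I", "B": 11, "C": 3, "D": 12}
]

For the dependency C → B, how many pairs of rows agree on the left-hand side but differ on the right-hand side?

0

C=8: all 2 rows agree on B — 0 pairs.
C=9: all 2 rows agree on B — 0 pairs.
C=1: all 2 rows agree on B — 0 pairs.
C=3: all 2 rows agree on B — 0 pairs.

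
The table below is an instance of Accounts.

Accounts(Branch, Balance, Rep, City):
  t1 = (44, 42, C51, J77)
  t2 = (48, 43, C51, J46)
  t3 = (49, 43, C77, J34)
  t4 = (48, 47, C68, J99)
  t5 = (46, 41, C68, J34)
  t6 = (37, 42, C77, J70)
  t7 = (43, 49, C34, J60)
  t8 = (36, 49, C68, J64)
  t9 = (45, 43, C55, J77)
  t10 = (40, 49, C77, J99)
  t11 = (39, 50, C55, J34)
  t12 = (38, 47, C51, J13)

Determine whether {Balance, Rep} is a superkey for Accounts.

All 12 rows have distinct {Balance, Rep} values, so {Balance, Rep} → (all attributes) holds and {Balance, Rep} is a superkey.

Yes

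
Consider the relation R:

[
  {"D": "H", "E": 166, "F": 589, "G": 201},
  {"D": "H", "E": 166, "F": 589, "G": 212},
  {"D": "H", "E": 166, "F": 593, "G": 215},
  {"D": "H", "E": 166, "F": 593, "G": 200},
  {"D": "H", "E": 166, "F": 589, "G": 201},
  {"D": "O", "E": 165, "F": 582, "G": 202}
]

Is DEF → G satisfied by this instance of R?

(D=H, E=166, F=589): 3 rows → G takes values {201, 212} — violation
(D=H, E=166, F=593): 2 rows → G takes values {215, 200} — violation
(D=O, E=165, F=582): 1 row → G = 202 ✓
Two rows agree on DEF but differ on G, so DEF → G does not hold.

No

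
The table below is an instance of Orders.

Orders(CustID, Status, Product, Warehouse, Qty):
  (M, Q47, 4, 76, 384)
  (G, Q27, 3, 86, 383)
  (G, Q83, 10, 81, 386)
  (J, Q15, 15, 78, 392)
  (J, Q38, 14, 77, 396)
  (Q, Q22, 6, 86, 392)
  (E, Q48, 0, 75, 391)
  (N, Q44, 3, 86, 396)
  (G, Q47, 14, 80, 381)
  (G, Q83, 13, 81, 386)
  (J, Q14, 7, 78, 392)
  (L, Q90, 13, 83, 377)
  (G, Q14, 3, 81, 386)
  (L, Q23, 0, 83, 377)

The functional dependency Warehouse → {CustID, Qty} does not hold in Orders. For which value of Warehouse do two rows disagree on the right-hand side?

86

Warehouse=76: 1 row → {CustID,Qty} = (M, 384) ✓
Warehouse=86: 3 rows → {CustID,Qty} takes values {(G, 383), (Q, 392), (N, 396)} — violation
Warehouse=81: 3 rows → {CustID,Qty} = (G, 386), (G, 386), (G, 386) ✓
Warehouse=78: 2 rows → {CustID,Qty} = (J, 392), (J, 392) ✓
Warehouse=77: 1 row → {CustID,Qty} = (J, 396) ✓
Warehouse=75: 1 row → {CustID,Qty} = (E, 391) ✓
Warehouse=80: 1 row → {CustID,Qty} = (G, 381) ✓
Warehouse=83: 2 rows → {CustID,Qty} = (L, 377), (L, 377) ✓
The only Warehouse value with inconsistent RHS is Warehouse=86.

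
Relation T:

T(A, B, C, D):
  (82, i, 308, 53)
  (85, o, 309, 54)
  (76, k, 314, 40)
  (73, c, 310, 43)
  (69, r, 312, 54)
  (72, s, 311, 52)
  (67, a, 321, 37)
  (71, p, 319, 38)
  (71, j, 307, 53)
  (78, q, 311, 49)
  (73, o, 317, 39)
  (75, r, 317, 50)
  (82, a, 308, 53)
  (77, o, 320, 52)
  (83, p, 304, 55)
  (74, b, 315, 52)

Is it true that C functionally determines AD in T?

C=308: 2 rows → {A,D} = (82, 53), (82, 53) ✓
C=309: 1 row → {A,D} = (85, 54) ✓
C=314: 1 row → {A,D} = (76, 40) ✓
C=310: 1 row → {A,D} = (73, 43) ✓
C=312: 1 row → {A,D} = (69, 54) ✓
C=311: 2 rows → {A,D} takes values {(72, 52), (78, 49)} — violation
C=321: 1 row → {A,D} = (67, 37) ✓
C=319: 1 row → {A,D} = (71, 38) ✓
C=307: 1 row → {A,D} = (71, 53) ✓
C=317: 2 rows → {A,D} takes values {(73, 39), (75, 50)} — violation
C=320: 1 row → {A,D} = (77, 52) ✓
C=304: 1 row → {A,D} = (83, 55) ✓
C=315: 1 row → {A,D} = (74, 52) ✓
Two rows agree on C but differ on AD, so C → AD does not hold.

No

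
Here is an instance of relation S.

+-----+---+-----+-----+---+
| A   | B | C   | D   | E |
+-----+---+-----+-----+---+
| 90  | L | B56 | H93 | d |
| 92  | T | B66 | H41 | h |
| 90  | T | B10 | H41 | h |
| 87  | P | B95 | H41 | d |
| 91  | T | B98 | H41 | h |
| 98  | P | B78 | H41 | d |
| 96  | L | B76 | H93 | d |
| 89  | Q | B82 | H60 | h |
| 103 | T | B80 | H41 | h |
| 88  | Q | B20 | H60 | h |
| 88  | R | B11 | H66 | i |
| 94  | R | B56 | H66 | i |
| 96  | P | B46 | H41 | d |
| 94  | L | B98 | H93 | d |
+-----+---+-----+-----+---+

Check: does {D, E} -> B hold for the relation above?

(D=H93, E=d): 3 rows → B = L, L, L ✓
(D=H41, E=h): 4 rows → B = T, T, T, T ✓
(D=H41, E=d): 3 rows → B = P, P, P ✓
(D=H60, E=h): 2 rows → B = Q, Q ✓
(D=H66, E=i): 2 rows → B = R, R ✓
Every {D, E} value is associated with a single B value, so {D, E} -> B holds.

Yes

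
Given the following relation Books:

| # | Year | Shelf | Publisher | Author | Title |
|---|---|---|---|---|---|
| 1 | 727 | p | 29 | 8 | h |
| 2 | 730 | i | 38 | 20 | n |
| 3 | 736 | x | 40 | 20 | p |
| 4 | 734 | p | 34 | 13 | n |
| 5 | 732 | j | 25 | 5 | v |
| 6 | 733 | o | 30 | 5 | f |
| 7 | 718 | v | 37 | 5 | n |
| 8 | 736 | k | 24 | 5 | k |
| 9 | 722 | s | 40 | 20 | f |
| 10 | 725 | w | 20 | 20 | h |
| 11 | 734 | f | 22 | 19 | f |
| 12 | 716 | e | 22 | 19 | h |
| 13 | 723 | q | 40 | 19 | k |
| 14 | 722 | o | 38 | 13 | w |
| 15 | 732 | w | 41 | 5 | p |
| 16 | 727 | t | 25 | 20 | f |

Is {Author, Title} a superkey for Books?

Rows 9 and 16 have the same {Author, Title} value (Author=20, Title=f) but are distinct tuples, so {Author, Title} does not determine every attribute — not a superkey.

No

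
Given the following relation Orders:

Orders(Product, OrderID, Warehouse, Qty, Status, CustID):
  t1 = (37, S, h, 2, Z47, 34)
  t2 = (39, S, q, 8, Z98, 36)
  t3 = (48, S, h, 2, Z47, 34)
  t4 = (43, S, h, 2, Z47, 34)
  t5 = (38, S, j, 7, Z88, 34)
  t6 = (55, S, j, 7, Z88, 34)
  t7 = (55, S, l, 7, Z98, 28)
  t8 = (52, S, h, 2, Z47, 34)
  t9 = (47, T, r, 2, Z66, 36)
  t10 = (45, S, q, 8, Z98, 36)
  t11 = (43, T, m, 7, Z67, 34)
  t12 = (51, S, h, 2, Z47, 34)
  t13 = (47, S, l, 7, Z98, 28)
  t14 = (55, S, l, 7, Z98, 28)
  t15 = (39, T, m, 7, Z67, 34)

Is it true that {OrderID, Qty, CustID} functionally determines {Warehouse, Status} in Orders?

Yes

(OrderID=S, Qty=2, CustID=34): rows 1, 3, 4, 8, 12 → {Warehouse,Status} = (h, Z47), (h, Z47), (h, Z47), (h, Z47), (h, Z47) ✓
(OrderID=S, Qty=8, CustID=36): rows 2, 10 → {Warehouse,Status} = (q, Z98), (q, Z98) ✓
(OrderID=S, Qty=7, CustID=34): rows 5, 6 → {Warehouse,Status} = (j, Z88), (j, Z88) ✓
(OrderID=S, Qty=7, CustID=28): rows 7, 13, 14 → {Warehouse,Status} = (l, Z98), (l, Z98), (l, Z98) ✓
(OrderID=T, Qty=2, CustID=36): row 9 → {Warehouse,Status} = (r, Z66) ✓
(OrderID=T, Qty=7, CustID=34): rows 11, 15 → {Warehouse,Status} = (m, Z67), (m, Z67) ✓
Every {OrderID, Qty, CustID} value is associated with a single {Warehouse, Status} value, so {OrderID, Qty, CustID} -> {Warehouse, Status} holds.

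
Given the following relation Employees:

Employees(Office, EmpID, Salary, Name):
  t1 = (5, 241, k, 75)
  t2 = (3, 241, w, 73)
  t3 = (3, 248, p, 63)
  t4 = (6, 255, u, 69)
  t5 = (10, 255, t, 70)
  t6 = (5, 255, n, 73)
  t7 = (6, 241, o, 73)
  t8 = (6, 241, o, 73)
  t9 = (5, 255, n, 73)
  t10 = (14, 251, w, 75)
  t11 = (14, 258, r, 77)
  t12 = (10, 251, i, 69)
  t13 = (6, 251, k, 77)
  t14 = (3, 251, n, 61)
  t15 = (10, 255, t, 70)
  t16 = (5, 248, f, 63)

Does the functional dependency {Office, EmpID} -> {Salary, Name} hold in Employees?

Yes

(Office=5, EmpID=241): row 1 → {Salary,Name} = (k, 75) ✓
(Office=3, EmpID=241): row 2 → {Salary,Name} = (w, 73) ✓
(Office=3, EmpID=248): row 3 → {Salary,Name} = (p, 63) ✓
(Office=6, EmpID=255): row 4 → {Salary,Name} = (u, 69) ✓
(Office=10, EmpID=255): rows 5, 15 → {Salary,Name} = (t, 70), (t, 70) ✓
(Office=5, EmpID=255): rows 6, 9 → {Salary,Name} = (n, 73), (n, 73) ✓
(Office=6, EmpID=241): rows 7, 8 → {Salary,Name} = (o, 73), (o, 73) ✓
(Office=14, EmpID=251): row 10 → {Salary,Name} = (w, 75) ✓
(Office=14, EmpID=258): row 11 → {Salary,Name} = (r, 77) ✓
(Office=10, EmpID=251): row 12 → {Salary,Name} = (i, 69) ✓
(Office=6, EmpID=251): row 13 → {Salary,Name} = (k, 77) ✓
(Office=3, EmpID=251): row 14 → {Salary,Name} = (n, 61) ✓
(Office=5, EmpID=248): row 16 → {Salary,Name} = (f, 63) ✓
Every {Office, EmpID} value is associated with a single {Salary, Name} value, so {Office, EmpID} -> {Salary, Name} holds.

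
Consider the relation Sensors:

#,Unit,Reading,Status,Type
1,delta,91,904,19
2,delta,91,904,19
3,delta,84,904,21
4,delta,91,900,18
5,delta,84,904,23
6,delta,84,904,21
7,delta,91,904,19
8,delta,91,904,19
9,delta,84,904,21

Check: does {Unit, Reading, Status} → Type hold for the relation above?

No

(Unit=delta, Reading=91, Status=904): rows 1, 2, 7, 8 → Type = 19, 19, 19, 19 ✓
(Unit=delta, Reading=84, Status=904): rows 3, 5, 6, 9 → Type takes values {21, 23} — violation
(Unit=delta, Reading=91, Status=900): row 4 → Type = 18 ✓
Two rows agree on {Unit, Reading, Status} but differ on Type, so {Unit, Reading, Status} → Type does not hold.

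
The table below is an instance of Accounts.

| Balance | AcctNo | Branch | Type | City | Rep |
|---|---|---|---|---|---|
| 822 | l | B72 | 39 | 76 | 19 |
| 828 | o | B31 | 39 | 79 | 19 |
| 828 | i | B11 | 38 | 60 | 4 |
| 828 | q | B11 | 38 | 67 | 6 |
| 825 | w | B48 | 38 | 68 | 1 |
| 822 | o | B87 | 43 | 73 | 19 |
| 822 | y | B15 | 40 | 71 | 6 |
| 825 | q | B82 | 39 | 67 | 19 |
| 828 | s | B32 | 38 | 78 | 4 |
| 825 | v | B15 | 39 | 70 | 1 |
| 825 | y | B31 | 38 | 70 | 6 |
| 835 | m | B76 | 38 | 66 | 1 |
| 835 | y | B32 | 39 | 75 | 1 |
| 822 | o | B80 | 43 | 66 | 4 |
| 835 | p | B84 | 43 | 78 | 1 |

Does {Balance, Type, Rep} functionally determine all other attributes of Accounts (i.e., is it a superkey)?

No

Two distinct rows share (Balance=828, Type=38, Rep=4), so {Balance, Type, Rep} does not determine every attribute — not a superkey.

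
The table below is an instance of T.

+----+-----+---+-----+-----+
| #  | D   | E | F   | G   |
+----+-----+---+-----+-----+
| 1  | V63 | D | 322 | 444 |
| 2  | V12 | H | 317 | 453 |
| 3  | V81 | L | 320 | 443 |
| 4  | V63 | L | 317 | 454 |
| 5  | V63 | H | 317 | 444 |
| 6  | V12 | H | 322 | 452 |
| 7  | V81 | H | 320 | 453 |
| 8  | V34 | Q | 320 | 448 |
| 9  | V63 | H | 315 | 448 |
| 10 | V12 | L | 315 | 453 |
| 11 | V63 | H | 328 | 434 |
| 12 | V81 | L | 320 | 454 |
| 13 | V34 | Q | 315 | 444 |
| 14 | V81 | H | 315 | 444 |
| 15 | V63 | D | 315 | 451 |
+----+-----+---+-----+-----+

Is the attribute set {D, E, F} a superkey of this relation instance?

Rows 3 and 12 have the same {D, E, F} value (D=V81, E=L, F=320) but are distinct tuples, so {D, E, F} does not determine every attribute — not a superkey.

No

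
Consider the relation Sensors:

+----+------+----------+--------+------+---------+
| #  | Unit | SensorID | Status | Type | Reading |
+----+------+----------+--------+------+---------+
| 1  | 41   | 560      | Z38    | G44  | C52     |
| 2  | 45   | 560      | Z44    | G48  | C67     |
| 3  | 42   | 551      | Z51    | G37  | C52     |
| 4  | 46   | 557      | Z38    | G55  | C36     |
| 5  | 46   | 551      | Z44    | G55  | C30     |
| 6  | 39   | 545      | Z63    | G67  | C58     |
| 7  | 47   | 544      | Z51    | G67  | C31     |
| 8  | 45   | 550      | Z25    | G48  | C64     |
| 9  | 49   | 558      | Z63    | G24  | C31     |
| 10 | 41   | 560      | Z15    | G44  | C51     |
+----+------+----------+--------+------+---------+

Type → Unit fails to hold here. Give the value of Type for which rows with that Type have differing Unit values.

Type=G44: rows 1, 10 → Unit = 41, 41 ✓
Type=G48: rows 2, 8 → Unit = 45, 45 ✓
Type=G37: row 3 → Unit = 42 ✓
Type=G55: rows 4, 5 → Unit = 46, 46 ✓
Type=G67: rows 6, 7 → Unit takes values {39, 47} — violation
Type=G24: row 9 → Unit = 49 ✓
The only Type value with inconsistent Unit is Type=G67.

G67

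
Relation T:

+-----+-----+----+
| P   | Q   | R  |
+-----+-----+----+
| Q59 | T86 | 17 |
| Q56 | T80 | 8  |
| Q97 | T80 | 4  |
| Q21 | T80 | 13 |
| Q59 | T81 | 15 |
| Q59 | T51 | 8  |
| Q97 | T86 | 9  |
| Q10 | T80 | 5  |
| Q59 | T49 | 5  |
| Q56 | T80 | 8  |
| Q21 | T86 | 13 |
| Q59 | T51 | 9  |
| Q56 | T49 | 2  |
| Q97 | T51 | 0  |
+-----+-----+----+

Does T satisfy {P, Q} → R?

No

(P=Q59, Q=T86): 1 row → R = 17 ✓
(P=Q56, Q=T80): 2 rows → R = 8, 8 ✓
(P=Q97, Q=T80): 1 row → R = 4 ✓
(P=Q21, Q=T80): 1 row → R = 13 ✓
(P=Q59, Q=T81): 1 row → R = 15 ✓
(P=Q59, Q=T51): 2 rows → R takes values {8, 9} — violation
(P=Q97, Q=T86): 1 row → R = 9 ✓
(P=Q10, Q=T80): 1 row → R = 5 ✓
(P=Q59, Q=T49): 1 row → R = 5 ✓
(P=Q21, Q=T86): 1 row → R = 13 ✓
(P=Q56, Q=T49): 1 row → R = 2 ✓
(P=Q97, Q=T51): 1 row → R = 0 ✓
Two rows agree on {P, Q} but differ on R, so {P, Q} → R does not hold.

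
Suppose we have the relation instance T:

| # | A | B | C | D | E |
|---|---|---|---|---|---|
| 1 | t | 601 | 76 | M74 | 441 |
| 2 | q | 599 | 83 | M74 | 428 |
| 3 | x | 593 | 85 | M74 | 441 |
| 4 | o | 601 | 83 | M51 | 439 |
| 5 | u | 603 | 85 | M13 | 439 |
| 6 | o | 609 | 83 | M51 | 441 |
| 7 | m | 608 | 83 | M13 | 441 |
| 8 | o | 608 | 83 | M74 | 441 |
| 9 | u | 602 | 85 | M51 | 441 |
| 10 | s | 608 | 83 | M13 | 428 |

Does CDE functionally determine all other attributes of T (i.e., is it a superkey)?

All 10 rows have distinct CDE values, so CDE → (all attributes) holds and CDE is a superkey.

Yes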